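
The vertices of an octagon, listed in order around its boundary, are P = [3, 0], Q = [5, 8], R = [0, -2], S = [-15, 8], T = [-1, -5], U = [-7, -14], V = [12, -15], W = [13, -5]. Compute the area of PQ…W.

234.5

Apply the shoelace formula: 2A = Σ (x_i·y_{i+1} − x_{i+1}·y_i), indices taken mod 8.
Σ = (24) + (-10) + (-30) + (83) + (-21) + (273) + (135) + (15) = 469
Area = |Σ|/2 = 234.5.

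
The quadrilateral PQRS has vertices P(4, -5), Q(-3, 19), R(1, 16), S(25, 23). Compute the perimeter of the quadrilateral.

|PQ| = √((-7)² + (24)²) = √625 = 25
|QR| = √((4)² + (-3)²) = √25 = 5
|RS| = √((24)² + (7)²) = √625 = 25
|SP| = √((-21)² + (-28)²) = √1225 = 35
Perimeter = 25 + 5 + 25 + 35 = 90.

90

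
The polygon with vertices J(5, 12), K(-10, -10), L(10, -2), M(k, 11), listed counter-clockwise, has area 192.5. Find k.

10

The doubled signed area Σ (x_i y_{i+1} − x_{i+1} y_i) is linear in k.
With k=0 it equals 245; the coefficient of k is 14 (from the two edges through M).
So 14·k + 245 = 2·192.5 = 385 ⇒ k = 10.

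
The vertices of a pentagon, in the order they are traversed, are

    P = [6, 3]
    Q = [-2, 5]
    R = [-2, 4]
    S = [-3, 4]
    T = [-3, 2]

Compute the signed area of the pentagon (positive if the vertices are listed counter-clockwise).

13.5

Apply the shoelace (surveyor's) formula: 2A = Σ (x_i·y_{i+1} − x_{i+1}·y_i), indices taken mod 5.
P→Q: (6)(5) − (-2)(3) = 36
Q→R: (-2)(4) − (-2)(5) = 2
R→S: (-2)(4) − (-3)(4) = 4
S→T: (-3)(2) − (-3)(4) = 6
T→P: (-3)(3) − (6)(2) = -21
Σ = 27
Signed area = Σ/2 = 13.5 (positive ⇒ counter-clockwise traversal).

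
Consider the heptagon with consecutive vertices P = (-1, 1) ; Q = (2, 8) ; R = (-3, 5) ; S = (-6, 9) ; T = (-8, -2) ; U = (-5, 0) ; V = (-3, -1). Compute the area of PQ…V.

51

P→Q: (-1)(8) − (2)(1) = -10
Q→R: (2)(5) − (-3)(8) = 34
R→S: (-3)(9) − (-6)(5) = 3
S→T: (-6)(-2) − (-8)(9) = 84
T→U: (-8)(0) − (-5)(-2) = -10
U→V: (-5)(-1) − (-3)(0) = 5
V→P: (-3)(1) − (-1)(-1) = -4
Σ = 102
Area = |Σ|/2 = 51.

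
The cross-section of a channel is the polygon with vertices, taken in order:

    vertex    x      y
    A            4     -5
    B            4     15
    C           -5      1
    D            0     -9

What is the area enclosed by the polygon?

120

Σ = (80) + (79) + (45) + (36) = 240
Area = |Σ|/2 = 120.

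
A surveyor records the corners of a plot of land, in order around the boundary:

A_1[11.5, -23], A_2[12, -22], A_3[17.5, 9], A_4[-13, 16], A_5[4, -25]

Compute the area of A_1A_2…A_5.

684.75

Apply the surveyor's formula: 2A = Σ (x_i·y_{i+1} − x_{i+1}·y_i), indices taken mod 5.
A_1→A_2: (11.5)(-22) − (12)(-23) = 23
A_2→A_3: (12)(9) − (17.5)(-22) = 493
A_3→A_4: (17.5)(16) − (-13)(9) = 397
A_4→A_5: (-13)(-25) − (4)(16) = 261
A_5→A_1: (4)(-23) − (11.5)(-25) = 195.5
Σ = 1369.5
Area = |Σ|/2 = 684.75.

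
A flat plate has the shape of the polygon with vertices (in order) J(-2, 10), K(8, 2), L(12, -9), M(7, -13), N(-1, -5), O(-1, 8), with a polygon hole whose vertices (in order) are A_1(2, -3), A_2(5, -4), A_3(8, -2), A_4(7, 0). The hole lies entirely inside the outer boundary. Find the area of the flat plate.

Outer boundary:
Σ = (-84) + (-96) + (-93) + (-48) + (-13) + (6) = -328
Area = |Σ|/2 = 164.
Hole:
Apply Gauss's area formula: 2A = Σ (x_i·y_{i+1} − x_{i+1}·y_i), indices taken mod 4.
Cross-terms: 7, 22, 14, -21  ⇒  Σ = 22
Area = |Σ|/2 = 11.
Net area = 164 − 11 = 153.

153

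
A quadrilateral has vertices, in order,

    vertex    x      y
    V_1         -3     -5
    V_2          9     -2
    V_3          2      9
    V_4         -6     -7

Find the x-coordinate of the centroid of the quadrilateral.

200/111

Apply Gauss's area formula. First the cross-terms c_i = x_i·y_{i+1} − x_{i+1}·y_i:
  51, 85, 40, 9  ⇒  2A = 185, A = 92.5.
Then Σ (x_i + x_{i+1})·c_i = 1000, so x̄ = 1000 / (6·92.5) = 200/111.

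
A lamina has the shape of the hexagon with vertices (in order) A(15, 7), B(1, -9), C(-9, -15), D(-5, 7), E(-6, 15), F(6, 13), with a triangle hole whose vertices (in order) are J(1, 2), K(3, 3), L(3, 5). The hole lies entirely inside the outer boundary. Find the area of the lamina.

Outer boundary:
Σ = (-142) + (-96) + (-138) + (-33) + (-168) + (-153) = -730
Area = |Σ|/2 = 365.
Hole:
Apply the shoelace (surveyor's) formula: 2A = Σ (x_i·y_{i+1} − x_{i+1}·y_i), indices taken mod 3.
Cross-terms: -3, 6, 1  ⇒  Σ = 4
Area = |Σ|/2 = 2.
Net area = 365 − 2 = 363.

363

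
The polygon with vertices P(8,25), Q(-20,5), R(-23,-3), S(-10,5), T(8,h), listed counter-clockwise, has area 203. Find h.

Write out the shoelace sum; only the two edges meeting at T involve h:
2·Area = [((-10)·h − 8·5) + (8·25 − 8·h)] + 570
       = -18·h + 730 = 406
⇒ h = 18.

18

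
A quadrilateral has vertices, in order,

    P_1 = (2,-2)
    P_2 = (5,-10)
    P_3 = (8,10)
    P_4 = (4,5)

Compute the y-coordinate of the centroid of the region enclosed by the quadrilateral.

Apply the shoelace formula. First the cross-terms c_i = x_i·y_{i+1} − x_{i+1}·y_i:
  -10, 130, 0, -18  ⇒  2A = 102, A = 51.
Then Σ (y_i + y_{i+1})·c_i = 66, so ȳ = 66 / (6·51) = 11/51.

11/51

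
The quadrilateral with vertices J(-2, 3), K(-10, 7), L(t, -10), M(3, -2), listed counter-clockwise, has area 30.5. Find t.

10

The doubled signed area Σ (x_i y_{i+1} − x_{i+1} y_i) is linear in t.
With t=0 it equals 151; the coefficient of t is -9 (from the two edges through L).
So -9·t + 151 = 2·30.5 = 61 ⇒ t = 10.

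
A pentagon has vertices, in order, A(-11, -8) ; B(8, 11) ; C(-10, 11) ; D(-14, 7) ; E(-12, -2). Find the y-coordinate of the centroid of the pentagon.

Apply the shoelace (surveyor's) formula. First the cross-terms c_i = x_i·y_{i+1} − x_{i+1}·y_i:
  -57, 198, 84, 112, 74  ⇒  2A = 411, A = 205.5.
Then Σ (y_i + y_{i+1})·c_i = 5517, so ȳ = 5517 / (6·205.5) = 613/137.

613/137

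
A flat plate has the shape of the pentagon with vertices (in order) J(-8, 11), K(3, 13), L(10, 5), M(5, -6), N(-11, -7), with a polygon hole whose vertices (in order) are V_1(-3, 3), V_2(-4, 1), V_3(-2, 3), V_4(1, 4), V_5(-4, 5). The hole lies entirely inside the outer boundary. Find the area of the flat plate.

Outer boundary:
Apply the shoelace (surveyor's) formula: 2A = Σ (x_i·y_{i+1} − x_{i+1}·y_i), indices taken mod 5.
Cross-terms: -137, -115, -85, -101, -177  ⇒  Σ = -615
Area = |Σ|/2 = 307.5.
Hole:
Apply the surveyor's formula: 2A = Σ (x_i·y_{i+1} − x_{i+1}·y_i), indices taken mod 5.
Cross-terms: 9, -10, -11, 21, 3  ⇒  Σ = 12
Area = |Σ|/2 = 6.
Net area = 307.5 − 6 = 301.5.

301.5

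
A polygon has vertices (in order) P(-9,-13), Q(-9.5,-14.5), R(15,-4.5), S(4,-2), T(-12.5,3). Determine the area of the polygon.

215.875

Apply Gauss's area formula: 2A = Σ (x_i·y_{i+1} − x_{i+1}·y_i), indices taken mod 5.
Cross-terms: 7, 260.25, -12, -13, 189.5  ⇒  Σ = 431.75
Area = |Σ|/2 = 215.875.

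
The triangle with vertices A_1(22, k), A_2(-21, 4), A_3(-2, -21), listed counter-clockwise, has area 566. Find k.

Write out the shoelace sum; only the two edges meeting at A_1 involve k:
2·Area = [((-2)·k − 22·(-21)) + (22·4 − (-21)·k)] + 449
       = 19·k + 999 = 1132
⇒ k = 7.

7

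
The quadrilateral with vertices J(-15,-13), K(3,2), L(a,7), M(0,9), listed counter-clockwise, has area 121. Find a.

11

Write out the shoelace sum; only the two edges meeting at L involve a:
2·Area = [(3·7 − a·2) + (a·9 − 0·7)] + 144
       = 7·a + 165 = 242
⇒ a = 11.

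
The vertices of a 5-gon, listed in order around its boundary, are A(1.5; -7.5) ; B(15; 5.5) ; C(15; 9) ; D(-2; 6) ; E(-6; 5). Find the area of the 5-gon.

172.375

Apply the surveyor's formula: 2A = Σ (x_i·y_{i+1} − x_{i+1}·y_i), indices taken mod 5.
Σ = (120.75) + (52.5) + (108) + (26) + (37.5) = 344.75
Area = |Σ|/2 = 172.375.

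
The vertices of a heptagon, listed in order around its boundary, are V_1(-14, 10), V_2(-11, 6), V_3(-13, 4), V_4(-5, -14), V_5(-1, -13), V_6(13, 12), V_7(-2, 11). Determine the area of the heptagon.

385.5

Apply Gauss's area formula: 2A = Σ (x_i·y_{i+1} − x_{i+1}·y_i), indices taken mod 7.
Σ = (26) + (34) + (202) + (51) + (157) + (167) + (134) = 771
Area = |Σ|/2 = 385.5.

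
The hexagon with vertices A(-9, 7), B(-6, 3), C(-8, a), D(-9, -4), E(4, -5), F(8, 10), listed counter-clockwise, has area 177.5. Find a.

Write out the shoelace sum; only the two edges meeting at C involve a:
2·Area = [((-6)·a − (-8)·3) + ((-8)·(-4) − (-9)·a)] + 302
       = 3·a + 358 = 355
⇒ a = -1.

-1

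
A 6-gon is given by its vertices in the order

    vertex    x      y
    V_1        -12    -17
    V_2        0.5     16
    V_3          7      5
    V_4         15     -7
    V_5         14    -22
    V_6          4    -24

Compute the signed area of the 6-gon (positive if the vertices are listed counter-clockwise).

Apply the shoelace (surveyor's) formula: 2A = Σ (x_i·y_{i+1} − x_{i+1}·y_i), indices taken mod 6.
Σ = (-183.5) + (-109.5) + (-124) + (-232) + (-248) + (-356) = -1253
Signed area = Σ/2 = -626.5 (negative ⇒ clockwise traversal).

-626.5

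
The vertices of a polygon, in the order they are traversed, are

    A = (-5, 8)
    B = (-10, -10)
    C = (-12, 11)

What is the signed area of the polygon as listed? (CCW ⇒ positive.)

-70.5

A→B: (-5)(-10) − (-10)(8) = 130
B→C: (-10)(11) − (-12)(-10) = -230
C→A: (-12)(8) − (-5)(11) = -41
Σ = -141
Signed area = Σ/2 = -70.5 (negative ⇒ clockwise traversal).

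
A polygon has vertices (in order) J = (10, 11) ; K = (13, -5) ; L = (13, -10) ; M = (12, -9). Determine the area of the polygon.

16.5

J→K: (10)(-5) − (13)(11) = -193
K→L: (13)(-10) − (13)(-5) = -65
L→M: (13)(-9) − (12)(-10) = 3
M→J: (12)(11) − (10)(-9) = 222
Σ = -33
Area = |Σ|/2 = 16.5.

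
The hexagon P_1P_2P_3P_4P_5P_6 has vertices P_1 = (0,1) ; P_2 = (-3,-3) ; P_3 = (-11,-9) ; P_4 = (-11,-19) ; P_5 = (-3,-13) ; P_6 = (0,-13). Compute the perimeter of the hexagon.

52

|P_1P_2| = √((-3)² + (-4)²) = √25 = 5
|P_2P_3| = √((-8)² + (-6)²) = √100 = 10
|P_3P_4| = √((0)² + (-10)²) = √100 = 10
|P_4P_5| = √((8)² + (6)²) = √100 = 10
|P_5P_6| = √((3)² + (0)²) = √9 = 3
|P_6P_1| = √((0)² + (14)²) = √196 = 14
Perimeter = 5 + 10 + 10 + 10 + 3 + 14 = 52.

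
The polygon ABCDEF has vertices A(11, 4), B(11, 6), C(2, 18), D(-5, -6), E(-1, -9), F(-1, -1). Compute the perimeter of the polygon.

68

|AB| = √((0)² + (2)²) = √4 = 2
|BC| = √((-9)² + (12)²) = √225 = 15
|CD| = √((-7)² + (-24)²) = √625 = 25
|DE| = √((4)² + (-3)²) = √25 = 5
|EF| = √((0)² + (8)²) = √64 = 8
|FA| = √((12)² + (5)²) = √169 = 13
Perimeter = 2 + 15 + 25 + 5 + 8 + 13 = 68.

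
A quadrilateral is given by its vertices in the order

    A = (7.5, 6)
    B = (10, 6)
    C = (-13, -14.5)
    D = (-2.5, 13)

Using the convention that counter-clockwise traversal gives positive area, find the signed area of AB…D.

-199.875

Apply the shoelace (surveyor's) formula: 2A = Σ (x_i·y_{i+1} − x_{i+1}·y_i), indices taken mod 4.
Σ = (-15) + (-67) + (-205.25) + (-112.5) = -399.75
Signed area = Σ/2 = -199.875 (negative ⇒ clockwise traversal).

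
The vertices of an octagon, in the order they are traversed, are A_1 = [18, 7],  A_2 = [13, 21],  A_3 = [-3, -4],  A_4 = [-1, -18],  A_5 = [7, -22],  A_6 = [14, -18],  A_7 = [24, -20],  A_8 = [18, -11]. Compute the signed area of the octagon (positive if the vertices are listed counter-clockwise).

625

Cross-terms: 287, 11, 50, 148, 182, 152, 96, 324  ⇒  Σ = 1250
Signed area = Σ/2 = 625 (positive ⇒ counter-clockwise traversal).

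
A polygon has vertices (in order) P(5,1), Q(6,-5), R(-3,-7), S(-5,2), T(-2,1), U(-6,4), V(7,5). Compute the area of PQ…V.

104

Apply the surveyor's formula: 2A = Σ (x_i·y_{i+1} − x_{i+1}·y_i), indices taken mod 7.
P→Q: (5)(-5) − (6)(1) = -31
Q→R: (6)(-7) − (-3)(-5) = -57
R→S: (-3)(2) − (-5)(-7) = -41
S→T: (-5)(1) − (-2)(2) = -1
T→U: (-2)(4) − (-6)(1) = -2
U→V: (-6)(5) − (7)(4) = -58
V→P: (7)(1) − (5)(5) = -18
Σ = -208
Area = |Σ|/2 = 104.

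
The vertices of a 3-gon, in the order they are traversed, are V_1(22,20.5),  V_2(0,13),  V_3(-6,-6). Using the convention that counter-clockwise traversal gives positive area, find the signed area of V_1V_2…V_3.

186.5

Σ = (286) + (78) + (9) = 373
Signed area = Σ/2 = 186.5 (positive ⇒ counter-clockwise traversal).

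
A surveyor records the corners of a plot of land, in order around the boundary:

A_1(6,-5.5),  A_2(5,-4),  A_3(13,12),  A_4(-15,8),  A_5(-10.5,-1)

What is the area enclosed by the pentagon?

Apply the shoelace (surveyor's) formula: 2A = Σ (x_i·y_{i+1} − x_{i+1}·y_i), indices taken mod 5.
Cross-terms: 3.5, 112, 284, 99, 63.75  ⇒  Σ = 562.25
Area = |Σ|/2 = 281.125.

281.125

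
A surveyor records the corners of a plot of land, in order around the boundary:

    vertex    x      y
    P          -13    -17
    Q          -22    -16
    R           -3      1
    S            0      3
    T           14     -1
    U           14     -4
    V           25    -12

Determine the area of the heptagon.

489

Apply the shoelace formula: 2A = Σ (x_i·y_{i+1} − x_{i+1}·y_i), indices taken mod 7.
Σ = (-166) + (-70) + (-9) + (-42) + (-42) + (-68) + (-581) = -978
Area = |Σ|/2 = 489.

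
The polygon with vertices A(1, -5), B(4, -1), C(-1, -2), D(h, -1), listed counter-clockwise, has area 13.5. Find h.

Write out the shoelace sum; only the two edges meeting at D involve h:
2·Area = [((-1)·(-1) − h·(-2)) + (h·(-5) − 1·(-1))] + 10
       = -3·h + 12 = 27
⇒ h = -5.

-5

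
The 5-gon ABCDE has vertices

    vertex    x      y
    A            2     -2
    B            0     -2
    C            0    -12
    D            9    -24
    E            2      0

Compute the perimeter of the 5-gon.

|AB| = √((-2)² + (0)²) = √4 = 2
|BC| = √((0)² + (-10)²) = √100 = 10
|CD| = √((9)² + (-12)²) = √225 = 15
|DE| = √((-7)² + (24)²) = √625 = 25
|EA| = √((0)² + (-2)²) = √4 = 2
Perimeter = 2 + 10 + 15 + 25 + 2 = 54.

54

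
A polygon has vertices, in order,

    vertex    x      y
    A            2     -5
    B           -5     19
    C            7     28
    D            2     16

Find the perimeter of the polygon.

74

|AB| = √((-7)² + (24)²) = √625 = 25
|BC| = √((12)² + (9)²) = √225 = 15
|CD| = √((-5)² + (-12)²) = √169 = 13
|DA| = √((0)² + (-21)²) = √441 = 21
Perimeter = 25 + 15 + 13 + 21 = 74.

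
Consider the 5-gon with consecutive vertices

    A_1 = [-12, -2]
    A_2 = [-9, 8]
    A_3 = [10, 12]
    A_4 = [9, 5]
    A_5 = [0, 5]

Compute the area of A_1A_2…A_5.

127.5

Σ = (-114) + (-188) + (-58) + (45) + (60) = -255
Area = |Σ|/2 = 127.5.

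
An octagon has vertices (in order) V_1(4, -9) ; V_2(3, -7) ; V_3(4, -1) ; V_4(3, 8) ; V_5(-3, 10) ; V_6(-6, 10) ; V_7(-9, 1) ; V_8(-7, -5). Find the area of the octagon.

181

V_1→V_2: (4)(-7) − (3)(-9) = -1
V_2→V_3: (3)(-1) − (4)(-7) = 25
V_3→V_4: (4)(8) − (3)(-1) = 35
V_4→V_5: (3)(10) − (-3)(8) = 54
V_5→V_6: (-3)(10) − (-6)(10) = 30
V_6→V_7: (-6)(1) − (-9)(10) = 84
V_7→V_8: (-9)(-5) − (-7)(1) = 52
V_8→V_1: (-7)(-9) − (4)(-5) = 83
Σ = 362
Area = |Σ|/2 = 181.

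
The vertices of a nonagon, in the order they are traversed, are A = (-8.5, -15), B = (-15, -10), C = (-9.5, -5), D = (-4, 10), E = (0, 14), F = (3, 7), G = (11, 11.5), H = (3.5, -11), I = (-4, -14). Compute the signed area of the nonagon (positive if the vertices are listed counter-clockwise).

Apply the shoelace (surveyor's) formula: 2A = Σ (x_i·y_{i+1} − x_{i+1}·y_i), indices taken mod 9.
Cross-terms: -140, -20, -115, -56, -42, -42.5, -161.25, -93, -59  ⇒  Σ = -728.75
Signed area = Σ/2 = -364.375 (negative ⇒ clockwise traversal).

-364.375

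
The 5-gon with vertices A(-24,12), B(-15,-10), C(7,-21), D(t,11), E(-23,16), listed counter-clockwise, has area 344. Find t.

-15

The doubled signed area Σ (x_i y_{i+1} − x_{i+1} y_i) is linear in t.
With t=0 it equals 1243; the coefficient of t is 37 (from the two edges through D).
So 37·t + 1243 = 2·344 = 688 ⇒ t = -15.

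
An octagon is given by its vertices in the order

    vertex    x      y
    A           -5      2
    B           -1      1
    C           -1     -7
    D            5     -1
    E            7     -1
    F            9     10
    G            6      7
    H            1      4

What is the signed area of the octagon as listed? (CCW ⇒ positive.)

Apply the shoelace formula: 2A = Σ (x_i·y_{i+1} − x_{i+1}·y_i), indices taken mod 8.
A→B: (-5)(1) − (-1)(2) = -3
B→C: (-1)(-7) − (-1)(1) = 8
C→D: (-1)(-1) − (5)(-7) = 36
D→E: (5)(-1) − (7)(-1) = 2
E→F: (7)(10) − (9)(-1) = 79
F→G: (9)(7) − (6)(10) = 3
G→H: (6)(4) − (1)(7) = 17
H→A: (1)(2) − (-5)(4) = 22
Σ = 164
Signed area = Σ/2 = 82 (positive ⇒ counter-clockwise traversal).

82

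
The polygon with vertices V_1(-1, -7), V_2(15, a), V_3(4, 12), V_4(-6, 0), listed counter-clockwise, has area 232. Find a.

-13

The doubled signed area Σ (x_i y_{i+1} − x_{i+1} y_i) is linear in a.
With a=0 it equals 399; the coefficient of a is -5 (from the two edges through V_2).
So -5·a + 399 = 2·232 = 464 ⇒ a = -13.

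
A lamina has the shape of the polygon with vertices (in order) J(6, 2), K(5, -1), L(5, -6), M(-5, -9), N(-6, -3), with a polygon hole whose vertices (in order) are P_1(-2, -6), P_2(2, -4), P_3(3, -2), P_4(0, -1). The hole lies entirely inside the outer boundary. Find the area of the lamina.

63

Outer boundary:
Cross-terms: -16, -25, -75, -39, 6  ⇒  Σ = -149
Area = |Σ|/2 = 74.5.
Hole:
Apply Gauss's area formula: 2A = Σ (x_i·y_{i+1} − x_{i+1}·y_i), indices taken mod 4.
Σ = (20) + (8) + (-3) + (-2) = 23
Area = |Σ|/2 = 11.5.
Net area = 74.5 − 11.5 = 63.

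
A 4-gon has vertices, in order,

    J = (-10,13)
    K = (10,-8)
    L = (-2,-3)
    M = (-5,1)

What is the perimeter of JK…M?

60

|JK| = √((20)² + (-21)²) = √841 = 29
|KL| = √((-12)² + (5)²) = √169 = 13
|LM| = √((-3)² + (4)²) = √25 = 5
|MJ| = √((-5)² + (12)²) = √169 = 13
Perimeter = 29 + 13 + 5 + 13 = 60.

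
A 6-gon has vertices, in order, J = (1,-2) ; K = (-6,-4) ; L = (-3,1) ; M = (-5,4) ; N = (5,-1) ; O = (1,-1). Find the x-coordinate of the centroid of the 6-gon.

Apply Gauss's area formula. First the cross-terms c_i = x_i·y_{i+1} − x_{i+1}·y_i:
  -16, -18, -7, -15, -4, -1  ⇒  2A = -61, A = -30.5.
Then Σ (x_i + x_{i+1})·c_i = 272, so x̄ = 272 / (6·(-30.5)) = -272/183.

-272/183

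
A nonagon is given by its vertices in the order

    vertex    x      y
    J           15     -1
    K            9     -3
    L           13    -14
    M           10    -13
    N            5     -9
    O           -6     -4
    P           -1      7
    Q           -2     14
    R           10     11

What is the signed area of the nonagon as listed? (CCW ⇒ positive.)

-317

Cross-terms: -36, -87, -29, -25, -74, -46, 0, -162, -175  ⇒  Σ = -634
Signed area = Σ/2 = -317 (negative ⇒ clockwise traversal).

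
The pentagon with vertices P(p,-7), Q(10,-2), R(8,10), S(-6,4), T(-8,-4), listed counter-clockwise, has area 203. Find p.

8

The doubled signed area Σ (x_i y_{i+1} − x_{i+1} y_i) is linear in p.
With p=0 it equals 390; the coefficient of p is 2 (from the two edges through P).
So 2·p + 390 = 2·203 = 406 ⇒ p = 8.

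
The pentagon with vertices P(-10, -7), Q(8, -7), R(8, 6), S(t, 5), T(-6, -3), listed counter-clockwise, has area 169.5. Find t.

-3

Write out the shoelace sum; only the two edges meeting at S involve t:
2·Area = [(8·5 − t·6) + (t·(-3) − (-6)·5)] + 242
       = -9·t + 312 = 339
⇒ t = -3.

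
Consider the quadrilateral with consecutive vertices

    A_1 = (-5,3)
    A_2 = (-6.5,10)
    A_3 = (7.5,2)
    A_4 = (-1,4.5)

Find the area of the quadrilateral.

31.625

Apply the surveyor's formula: 2A = Σ (x_i·y_{i+1} − x_{i+1}·y_i), indices taken mod 4.
Σ = (-30.5) + (-88) + (35.75) + (19.5) = -63.25
Area = |Σ|/2 = 31.625.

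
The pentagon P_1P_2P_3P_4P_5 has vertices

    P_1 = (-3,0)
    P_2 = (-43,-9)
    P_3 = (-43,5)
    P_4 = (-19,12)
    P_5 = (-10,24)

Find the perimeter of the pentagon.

|P_1P_2| = √((-40)² + (-9)²) = √1681 = 41
|P_2P_3| = √((0)² + (14)²) = √196 = 14
|P_3P_4| = √((24)² + (7)²) = √625 = 25
|P_4P_5| = √((9)² + (12)²) = √225 = 15
|P_5P_1| = √((7)² + (-24)²) = √625 = 25
Perimeter = 41 + 14 + 25 + 15 + 25 = 120.

120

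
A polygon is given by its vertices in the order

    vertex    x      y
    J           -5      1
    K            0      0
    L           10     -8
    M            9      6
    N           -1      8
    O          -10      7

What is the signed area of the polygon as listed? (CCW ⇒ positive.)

154

Apply Gauss's area formula: 2A = Σ (x_i·y_{i+1} − x_{i+1}·y_i), indices taken mod 6.
J→K: (-5)(0) − (0)(1) = 0
K→L: (0)(-8) − (10)(0) = 0
L→M: (10)(6) − (9)(-8) = 132
M→N: (9)(8) − (-1)(6) = 78
N→O: (-1)(7) − (-10)(8) = 73
O→J: (-10)(1) − (-5)(7) = 25
Σ = 308
Signed area = Σ/2 = 154 (positive ⇒ counter-clockwise traversal).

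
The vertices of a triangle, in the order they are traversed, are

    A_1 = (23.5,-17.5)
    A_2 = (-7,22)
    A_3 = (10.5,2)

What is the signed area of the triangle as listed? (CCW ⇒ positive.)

Cross-terms: 394.5, -245, -230.75  ⇒  Σ = -81.25
Signed area = Σ/2 = -40.625 (negative ⇒ clockwise traversal).

-40.625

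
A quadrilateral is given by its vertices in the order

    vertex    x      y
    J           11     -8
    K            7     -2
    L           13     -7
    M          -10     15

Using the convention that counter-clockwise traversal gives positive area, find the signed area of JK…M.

25.5

Σ = (34) + (-23) + (125) + (-85) = 51
Signed area = Σ/2 = 25.5 (positive ⇒ counter-clockwise traversal).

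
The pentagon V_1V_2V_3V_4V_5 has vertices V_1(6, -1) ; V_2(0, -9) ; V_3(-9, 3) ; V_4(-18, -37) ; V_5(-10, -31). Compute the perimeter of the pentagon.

110

|V_1V_2| = √((-6)² + (-8)²) = √100 = 10
|V_2V_3| = √((-9)² + (12)²) = √225 = 15
|V_3V_4| = √((-9)² + (-40)²) = √1681 = 41
|V_4V_5| = √((8)² + (6)²) = √100 = 10
|V_5V_1| = √((16)² + (30)²) = √1156 = 34
Perimeter = 10 + 15 + 41 + 10 + 34 = 110.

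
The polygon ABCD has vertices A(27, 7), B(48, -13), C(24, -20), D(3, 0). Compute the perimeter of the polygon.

|AB| = √((21)² + (-20)²) = √841 = 29
|BC| = √((-24)² + (-7)²) = √625 = 25
|CD| = √((-21)² + (20)²) = √841 = 29
|DA| = √((24)² + (7)²) = √625 = 25
Perimeter = 29 + 25 + 29 + 25 = 108.

108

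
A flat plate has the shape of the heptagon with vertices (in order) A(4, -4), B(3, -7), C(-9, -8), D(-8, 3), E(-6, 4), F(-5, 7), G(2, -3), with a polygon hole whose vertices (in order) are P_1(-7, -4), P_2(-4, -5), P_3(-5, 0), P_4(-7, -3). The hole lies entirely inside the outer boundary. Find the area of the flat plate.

Outer boundary:
Apply the shoelace (surveyor's) formula: 2A = Σ (x_i·y_{i+1} − x_{i+1}·y_i), indices taken mod 7.
Cross-terms: -16, -87, -91, -14, -22, 1, 4  ⇒  Σ = -225
Area = |Σ|/2 = 112.5.
Hole:
Σ = (19) + (-25) + (15) + (7) = 16
Area = |Σ|/2 = 8.
Net area = 112.5 − 8 = 104.5.

104.5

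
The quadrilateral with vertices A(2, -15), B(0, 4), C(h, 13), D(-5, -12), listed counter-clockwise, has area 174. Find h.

-11

The doubled signed area Σ (x_i y_{i+1} − x_{i+1} y_i) is linear in h.
With h=0 it equals 172; the coefficient of h is -16 (from the two edges through C).
So -16·h + 172 = 2·174 = 348 ⇒ h = -11.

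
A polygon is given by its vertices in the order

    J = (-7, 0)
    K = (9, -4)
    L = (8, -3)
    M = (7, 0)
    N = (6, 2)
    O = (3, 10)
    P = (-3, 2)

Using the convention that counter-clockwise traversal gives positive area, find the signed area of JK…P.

86

Cross-terms: 28, 5, 21, 14, 54, 36, 14  ⇒  Σ = 172
Signed area = Σ/2 = 86 (positive ⇒ counter-clockwise traversal).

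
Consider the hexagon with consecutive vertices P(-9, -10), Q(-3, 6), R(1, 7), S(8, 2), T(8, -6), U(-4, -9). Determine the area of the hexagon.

Apply the shoelace formula: 2A = Σ (x_i·y_{i+1} − x_{i+1}·y_i), indices taken mod 6.
Cross-terms: -84, -27, -54, -64, -96, -41  ⇒  Σ = -366
Area = |Σ|/2 = 183.

183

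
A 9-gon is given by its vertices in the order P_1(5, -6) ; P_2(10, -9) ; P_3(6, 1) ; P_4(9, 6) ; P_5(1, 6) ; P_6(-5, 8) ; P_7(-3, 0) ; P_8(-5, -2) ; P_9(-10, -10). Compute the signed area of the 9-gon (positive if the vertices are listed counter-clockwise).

181

Apply Gauss's area formula: 2A = Σ (x_i·y_{i+1} − x_{i+1}·y_i), indices taken mod 9.
P_1→P_2: (5)(-9) − (10)(-6) = 15
P_2→P_3: (10)(1) − (6)(-9) = 64
P_3→P_4: (6)(6) − (9)(1) = 27
P_4→P_5: (9)(6) − (1)(6) = 48
P_5→P_6: (1)(8) − (-5)(6) = 38
P_6→P_7: (-5)(0) − (-3)(8) = 24
P_7→P_8: (-3)(-2) − (-5)(0) = 6
P_8→P_9: (-5)(-10) − (-10)(-2) = 30
P_9→P_1: (-10)(-6) − (5)(-10) = 110
Σ = 362
Signed area = Σ/2 = 181 (positive ⇒ counter-clockwise traversal).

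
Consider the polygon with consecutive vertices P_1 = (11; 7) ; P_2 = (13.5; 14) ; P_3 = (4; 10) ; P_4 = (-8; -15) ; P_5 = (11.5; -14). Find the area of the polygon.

338.75

Apply Gauss's area formula: 2A = Σ (x_i·y_{i+1} − x_{i+1}·y_i), indices taken mod 5.
Σ = (59.5) + (79) + (20) + (284.5) + (234.5) = 677.5
Area = |Σ|/2 = 338.75.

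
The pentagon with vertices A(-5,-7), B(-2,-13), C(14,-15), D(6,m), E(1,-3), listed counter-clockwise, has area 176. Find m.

3

The doubled signed area Σ (x_i y_{i+1} − x_{i+1} y_i) is linear in m.
With m=0 it equals 313; the coefficient of m is 13 (from the two edges through D).
So 13·m + 313 = 2·176 = 352 ⇒ m = 3.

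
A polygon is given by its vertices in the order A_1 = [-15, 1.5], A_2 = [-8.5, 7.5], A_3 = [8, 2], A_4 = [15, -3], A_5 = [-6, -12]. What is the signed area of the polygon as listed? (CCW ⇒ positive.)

-308.875

Σ = (-99.75) + (-77) + (-54) + (-198) + (-189) = -617.75
Signed area = Σ/2 = -308.875 (negative ⇒ clockwise traversal).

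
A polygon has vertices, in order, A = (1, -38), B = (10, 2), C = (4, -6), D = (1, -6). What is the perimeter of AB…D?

86

|AB| = √((9)² + (40)²) = √1681 = 41
|BC| = √((-6)² + (-8)²) = √100 = 10
|CD| = √((-3)² + (0)²) = √9 = 3
|DA| = √((0)² + (-32)²) = √1024 = 32
Perimeter = 41 + 10 + 3 + 32 = 86.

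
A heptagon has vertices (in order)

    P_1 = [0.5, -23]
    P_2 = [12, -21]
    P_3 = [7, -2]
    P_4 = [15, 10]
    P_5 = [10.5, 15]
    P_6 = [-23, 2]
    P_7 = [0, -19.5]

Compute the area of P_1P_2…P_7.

716.375

Apply the shoelace formula: 2A = Σ (x_i·y_{i+1} − x_{i+1}·y_i), indices taken mod 7.
Σ = (265.5) + (123) + (100) + (120) + (366) + (448.5) + (9.75) = 1432.75
Area = |Σ|/2 = 716.375.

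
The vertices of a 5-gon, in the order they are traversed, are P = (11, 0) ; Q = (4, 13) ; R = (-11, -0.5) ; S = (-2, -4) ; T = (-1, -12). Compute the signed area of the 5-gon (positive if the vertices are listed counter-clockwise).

239.5

Cross-terms: 143, 141, 43, 20, 132  ⇒  Σ = 479
Signed area = Σ/2 = 239.5 (positive ⇒ counter-clockwise traversal).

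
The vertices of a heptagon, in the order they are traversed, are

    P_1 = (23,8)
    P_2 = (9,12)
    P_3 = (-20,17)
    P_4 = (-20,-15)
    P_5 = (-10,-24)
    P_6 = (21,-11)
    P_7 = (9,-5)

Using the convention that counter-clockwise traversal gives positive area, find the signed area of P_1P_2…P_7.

Σ = (204) + (393) + (640) + (330) + (614) + (-6) + (187) = 2362
Signed area = Σ/2 = 1181 (positive ⇒ counter-clockwise traversal).

1181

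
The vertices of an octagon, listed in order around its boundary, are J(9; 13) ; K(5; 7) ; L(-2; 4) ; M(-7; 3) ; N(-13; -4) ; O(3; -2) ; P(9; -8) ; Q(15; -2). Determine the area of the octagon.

Σ = (-2) + (34) + (22) + (67) + (38) + (-6) + (102) + (213) = 468
Area = |Σ|/2 = 234.

234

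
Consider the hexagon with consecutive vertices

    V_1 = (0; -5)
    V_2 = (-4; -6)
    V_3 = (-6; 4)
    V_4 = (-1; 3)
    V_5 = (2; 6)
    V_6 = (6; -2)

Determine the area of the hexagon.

Apply Gauss's area formula: 2A = Σ (x_i·y_{i+1} − x_{i+1}·y_i), indices taken mod 6.
V_1→V_2: (0)(-6) − (-4)(-5) = -20
V_2→V_3: (-4)(4) − (-6)(-6) = -52
V_3→V_4: (-6)(3) − (-1)(4) = -14
V_4→V_5: (-1)(6) − (2)(3) = -12
V_5→V_6: (2)(-2) − (6)(6) = -40
V_6→V_1: (6)(-5) − (0)(-2) = -30
Σ = -168
Area = |Σ|/2 = 84.

84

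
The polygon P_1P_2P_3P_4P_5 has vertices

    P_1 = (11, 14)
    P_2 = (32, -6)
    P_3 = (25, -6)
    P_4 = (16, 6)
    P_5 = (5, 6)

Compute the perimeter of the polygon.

72

|P_1P_2| = √((21)² + (-20)²) = √841 = 29
|P_2P_3| = √((-7)² + (0)²) = √49 = 7
|P_3P_4| = √((-9)² + (12)²) = √225 = 15
|P_4P_5| = √((-11)² + (0)²) = √121 = 11
|P_5P_1| = √((6)² + (8)²) = √100 = 10
Perimeter = 29 + 7 + 15 + 11 + 10 = 72.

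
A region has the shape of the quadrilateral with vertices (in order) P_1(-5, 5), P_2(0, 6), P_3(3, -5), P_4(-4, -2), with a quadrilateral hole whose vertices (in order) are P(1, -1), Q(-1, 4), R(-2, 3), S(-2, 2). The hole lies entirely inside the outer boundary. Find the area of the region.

Outer boundary:
Apply the surveyor's formula: 2A = Σ (x_i·y_{i+1} − x_{i+1}·y_i), indices taken mod 4.
Σ = (-30) + (-18) + (-26) + (-30) = -104
Area = |Σ|/2 = 52.
Hole:
Apply Gauss's area formula: 2A = Σ (x_i·y_{i+1} − x_{i+1}·y_i), indices taken mod 4.
Cross-terms: 3, 5, 2, 0  ⇒  Σ = 10
Area = |Σ|/2 = 5.
Net area = 52 − 5 = 47.

47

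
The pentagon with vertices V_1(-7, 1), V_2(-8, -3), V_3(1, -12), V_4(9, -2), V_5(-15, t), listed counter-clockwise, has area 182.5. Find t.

The doubled signed area Σ (x_i y_{i+1} − x_{i+1} y_i) is linear in t.
With t=0 it equals 189; the coefficient of t is 16 (from the two edges through V_5).
So 16·t + 189 = 2·182.5 = 365 ⇒ t = 11.

11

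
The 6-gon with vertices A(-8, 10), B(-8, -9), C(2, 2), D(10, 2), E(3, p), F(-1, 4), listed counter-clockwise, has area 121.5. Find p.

7

The doubled signed area Σ (x_i y_{i+1} − x_{i+1} y_i) is linear in p.
With p=0 it equals 166; the coefficient of p is 11 (from the two edges through E).
So 11·p + 166 = 2·121.5 = 243 ⇒ p = 7.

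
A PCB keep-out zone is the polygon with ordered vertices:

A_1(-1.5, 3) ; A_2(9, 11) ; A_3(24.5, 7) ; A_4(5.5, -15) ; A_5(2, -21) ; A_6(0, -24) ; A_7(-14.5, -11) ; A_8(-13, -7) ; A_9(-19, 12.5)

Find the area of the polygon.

Cross-terms: -43.5, -206.5, -406, -85.5, -48, -348, -41.5, -295.5, -38.25  ⇒  Σ = -1512.75
Area = |Σ|/2 = 756.375.

756.375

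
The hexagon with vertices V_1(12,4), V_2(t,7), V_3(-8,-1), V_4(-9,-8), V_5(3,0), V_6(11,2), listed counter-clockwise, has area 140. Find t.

Write out the shoelace sum; only the two edges meeting at V_2 involve t:
2·Area = [(12·7 − t·4) + (t·(-1) − (-8)·7)] + 105
       = -5·t + 245 = 280
⇒ t = -7.

-7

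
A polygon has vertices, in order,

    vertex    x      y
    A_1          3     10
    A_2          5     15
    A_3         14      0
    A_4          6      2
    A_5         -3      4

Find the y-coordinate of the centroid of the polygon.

Apply the shoelace formula. First the cross-terms c_i = x_i·y_{i+1} − x_{i+1}·y_i:
  -5, -210, 28, 30, -42  ⇒  2A = -199, A = -99.5.
Then Σ (y_i + y_{i+1})·c_i = -3627, so ȳ = -3627 / (6·(-99.5)) = 1209/199.

1209/199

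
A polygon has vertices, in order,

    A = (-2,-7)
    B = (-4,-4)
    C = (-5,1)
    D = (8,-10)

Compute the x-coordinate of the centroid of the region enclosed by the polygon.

Apply the shoelace formula. First the cross-terms c_i = x_i·y_{i+1} − x_{i+1}·y_i:
  -20, -24, 42, -76  ⇒  2A = -78, A = -39.
Then Σ (x_i + x_{i+1})·c_i = 6, so x̄ = 6 / (6·(-39)) = -1/39.

-1/39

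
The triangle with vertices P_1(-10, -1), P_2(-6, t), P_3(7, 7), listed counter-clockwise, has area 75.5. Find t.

-8

The doubled signed area Σ (x_i y_{i+1} − x_{i+1} y_i) is linear in t.
With t=0 it equals 15; the coefficient of t is -17 (from the two edges through P_2).
So -17·t + 15 = 2·75.5 = 151 ⇒ t = -8.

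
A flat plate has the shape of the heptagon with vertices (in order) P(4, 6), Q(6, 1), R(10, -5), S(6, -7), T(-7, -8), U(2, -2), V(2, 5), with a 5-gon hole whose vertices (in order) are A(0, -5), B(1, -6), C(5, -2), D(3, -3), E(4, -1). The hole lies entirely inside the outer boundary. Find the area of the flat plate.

80

Outer boundary:
Apply Gauss's area formula: 2A = Σ (x_i·y_{i+1} − x_{i+1}·y_i), indices taken mod 7.
P→Q: (4)(1) − (6)(6) = -32
Q→R: (6)(-5) − (10)(1) = -40
R→S: (10)(-7) − (6)(-5) = -40
S→T: (6)(-8) − (-7)(-7) = -97
T→U: (-7)(-2) − (2)(-8) = 30
U→V: (2)(5) − (2)(-2) = 14
V→P: (2)(6) − (4)(5) = -8
Σ = -173
Area = |Σ|/2 = 86.5.
Hole:
Apply Gauss's area formula: 2A = Σ (x_i·y_{i+1} − x_{i+1}·y_i), indices taken mod 5.
A→B: (0)(-6) − (1)(-5) = 5
B→C: (1)(-2) − (5)(-6) = 28
C→D: (5)(-3) − (3)(-2) = -9
D→E: (3)(-1) − (4)(-3) = 9
E→A: (4)(-5) − (0)(-1) = -20
Σ = 13
Area = |Σ|/2 = 6.5.
Net area = 86.5 − 6.5 = 80.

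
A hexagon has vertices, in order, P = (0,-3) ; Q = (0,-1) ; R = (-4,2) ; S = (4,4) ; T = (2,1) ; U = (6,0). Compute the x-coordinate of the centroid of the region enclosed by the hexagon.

Apply the shoelace formula. First the cross-terms c_i = x_i·y_{i+1} − x_{i+1}·y_i:
  0, -4, -24, -4, -6, -18  ⇒  2A = -56, A = -28.
Then Σ (x_i + x_{i+1})·c_i = -164, so x̄ = -164 / (6·(-28)) = 41/42.

41/42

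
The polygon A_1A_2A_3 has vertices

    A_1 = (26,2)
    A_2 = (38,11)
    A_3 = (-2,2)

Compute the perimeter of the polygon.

|A_1A_2| = √((12)² + (9)²) = √225 = 15
|A_2A_3| = √((-40)² + (-9)²) = √1681 = 41
|A_3A_1| = √((28)² + (0)²) = √784 = 28
Perimeter = 15 + 41 + 28 = 84.

84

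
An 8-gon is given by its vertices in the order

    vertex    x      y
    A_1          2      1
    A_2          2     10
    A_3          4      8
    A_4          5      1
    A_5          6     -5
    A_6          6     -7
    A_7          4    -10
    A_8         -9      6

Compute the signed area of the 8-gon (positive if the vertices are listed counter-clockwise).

Apply the shoelace (surveyor's) formula: 2A = Σ (x_i·y_{i+1} − x_{i+1}·y_i), indices taken mod 8.
Σ = (18) + (-24) + (-36) + (-31) + (-12) + (-32) + (-66) + (-21) = -204
Signed area = Σ/2 = -102 (negative ⇒ clockwise traversal).

-102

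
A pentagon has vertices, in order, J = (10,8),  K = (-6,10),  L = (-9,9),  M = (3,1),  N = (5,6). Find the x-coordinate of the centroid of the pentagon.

Apply the surveyor's formula. First the cross-terms c_i = x_i·y_{i+1} − x_{i+1}·y_i:
  148, 36, -36, 13, -20  ⇒  2A = 141, A = 70.5.
Then Σ (x_i + x_{i+1})·c_i = 72, so x̄ = 72 / (6·70.5) = 8/47.

8/47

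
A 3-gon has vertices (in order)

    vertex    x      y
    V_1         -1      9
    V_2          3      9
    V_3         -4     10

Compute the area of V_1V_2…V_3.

Apply the shoelace formula: 2A = Σ (x_i·y_{i+1} − x_{i+1}·y_i), indices taken mod 3.
V_1→V_2: (-1)(9) − (3)(9) = -36
V_2→V_3: (3)(10) − (-4)(9) = 66
V_3→V_1: (-4)(9) − (-1)(10) = -26
Σ = 4
Area = |Σ|/2 = 2.

2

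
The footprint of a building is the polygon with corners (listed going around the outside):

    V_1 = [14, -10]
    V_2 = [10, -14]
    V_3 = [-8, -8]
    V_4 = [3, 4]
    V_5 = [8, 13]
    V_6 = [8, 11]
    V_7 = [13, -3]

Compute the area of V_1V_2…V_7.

Apply Gauss's area formula: 2A = Σ (x_i·y_{i+1} − x_{i+1}·y_i), indices taken mod 7.
Σ = (-96) + (-192) + (-8) + (7) + (-16) + (-167) + (-88) = -560
Area = |Σ|/2 = 280.

280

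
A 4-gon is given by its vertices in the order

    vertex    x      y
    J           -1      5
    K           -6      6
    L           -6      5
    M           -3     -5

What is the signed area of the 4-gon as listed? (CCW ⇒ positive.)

Apply Gauss's area formula: 2A = Σ (x_i·y_{i+1} − x_{i+1}·y_i), indices taken mod 4.
Σ = (24) + (6) + (45) + (-20) = 55
Signed area = Σ/2 = 27.5 (positive ⇒ counter-clockwise traversal).

27.5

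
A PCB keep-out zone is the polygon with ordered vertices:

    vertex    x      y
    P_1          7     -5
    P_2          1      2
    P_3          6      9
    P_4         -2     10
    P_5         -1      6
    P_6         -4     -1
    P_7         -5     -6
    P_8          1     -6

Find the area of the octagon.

104.5

Σ = (19) + (-3) + (78) + (-2) + (25) + (19) + (36) + (37) = 209
Area = |Σ|/2 = 104.5.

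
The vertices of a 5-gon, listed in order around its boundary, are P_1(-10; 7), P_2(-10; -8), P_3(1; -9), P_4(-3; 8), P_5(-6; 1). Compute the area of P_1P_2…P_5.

Apply the surveyor's formula: 2A = Σ (x_i·y_{i+1} − x_{i+1}·y_i), indices taken mod 5.
Σ = (150) + (98) + (-19) + (45) + (-32) = 242
Area = |Σ|/2 = 121.

121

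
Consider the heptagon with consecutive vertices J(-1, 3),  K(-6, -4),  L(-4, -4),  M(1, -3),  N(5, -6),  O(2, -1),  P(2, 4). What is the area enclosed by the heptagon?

41

Σ = (22) + (8) + (16) + (9) + (7) + (10) + (10) = 82
Area = |Σ|/2 = 41.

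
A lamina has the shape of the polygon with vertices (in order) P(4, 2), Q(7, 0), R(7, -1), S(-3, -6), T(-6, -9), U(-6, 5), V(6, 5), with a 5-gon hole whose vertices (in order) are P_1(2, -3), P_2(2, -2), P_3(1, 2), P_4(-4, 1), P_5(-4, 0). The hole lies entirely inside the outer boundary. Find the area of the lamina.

Outer boundary:
Apply the surveyor's formula: 2A = Σ (x_i·y_{i+1} − x_{i+1}·y_i), indices taken mod 7.
P→Q: (4)(0) − (7)(2) = -14
Q→R: (7)(-1) − (7)(0) = -7
R→S: (7)(-6) − (-3)(-1) = -45
S→T: (-3)(-9) − (-6)(-6) = -9
T→U: (-6)(5) − (-6)(-9) = -84
U→V: (-6)(5) − (6)(5) = -60
V→P: (6)(2) − (4)(5) = -8
Σ = -227
Area = |Σ|/2 = 113.5.
Hole:
Apply the surveyor's formula: 2A = Σ (x_i·y_{i+1} − x_{i+1}·y_i), indices taken mod 5.
Σ = (2) + (6) + (9) + (4) + (12) = 33
Area = |Σ|/2 = 16.5.
Net area = 113.5 − 16.5 = 97.

97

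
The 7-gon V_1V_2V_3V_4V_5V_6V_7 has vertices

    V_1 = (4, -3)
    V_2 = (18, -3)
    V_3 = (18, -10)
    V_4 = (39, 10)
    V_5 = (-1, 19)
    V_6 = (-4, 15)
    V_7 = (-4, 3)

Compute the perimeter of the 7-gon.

|V_1V_2| = √((14)² + (0)²) = √196 = 14
|V_2V_3| = √((0)² + (-7)²) = √49 = 7
|V_3V_4| = √((21)² + (20)²) = √841 = 29
|V_4V_5| = √((-40)² + (9)²) = √1681 = 41
|V_5V_6| = √((-3)² + (-4)²) = √25 = 5
|V_6V_7| = √((0)² + (-12)²) = √144 = 12
|V_7V_1| = √((8)² + (-6)²) = √100 = 10
Perimeter = 14 + 7 + 29 + 41 + 5 + 12 + 10 = 118.

118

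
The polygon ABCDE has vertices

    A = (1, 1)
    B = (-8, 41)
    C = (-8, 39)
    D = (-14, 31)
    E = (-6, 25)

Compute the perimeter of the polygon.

|AB| = √((-9)² + (40)²) = √1681 = 41
|BC| = √((0)² + (-2)²) = √4 = 2
|CD| = √((-6)² + (-8)²) = √100 = 10
|DE| = √((8)² + (-6)²) = √100 = 10
|EA| = √((7)² + (-24)²) = √625 = 25
Perimeter = 41 + 2 + 10 + 10 + 25 = 88.

88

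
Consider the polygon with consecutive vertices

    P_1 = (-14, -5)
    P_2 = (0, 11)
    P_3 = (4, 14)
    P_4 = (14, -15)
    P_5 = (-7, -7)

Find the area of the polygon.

360

P_1→P_2: (-14)(11) − (0)(-5) = -154
P_2→P_3: (0)(14) − (4)(11) = -44
P_3→P_4: (4)(-15) − (14)(14) = -256
P_4→P_5: (14)(-7) − (-7)(-15) = -203
P_5→P_1: (-7)(-5) − (-14)(-7) = -63
Σ = -720
Area = |Σ|/2 = 360.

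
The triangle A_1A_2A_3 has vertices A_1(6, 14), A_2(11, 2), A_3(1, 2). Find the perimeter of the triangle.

36

|A_1A_2| = √((5)² + (-12)²) = √169 = 13
|A_2A_3| = √((-10)² + (0)²) = √100 = 10
|A_3A_1| = √((5)² + (12)²) = √169 = 13
Perimeter = 13 + 10 + 13 = 36.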